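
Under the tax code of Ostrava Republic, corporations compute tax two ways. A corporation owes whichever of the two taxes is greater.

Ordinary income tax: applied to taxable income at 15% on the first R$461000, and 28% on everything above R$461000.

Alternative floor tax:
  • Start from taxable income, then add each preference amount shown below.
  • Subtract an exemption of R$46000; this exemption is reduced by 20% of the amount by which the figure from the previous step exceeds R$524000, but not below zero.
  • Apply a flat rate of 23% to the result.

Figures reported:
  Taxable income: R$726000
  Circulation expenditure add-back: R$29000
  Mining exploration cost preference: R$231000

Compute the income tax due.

Ordinary income tax:
  R$461000 × 15% = R$69150
  R$265000 × 28% = R$74200
  → R$143350

Alternative floor tax:
  Adjusted income: R$726000 + R$29000 + R$231000 = R$986000
  Exemption: 20% × (R$986000 − R$524000) = R$92400 ≥ R$46000, so the exemption is fully phased out
  Base: R$986000 − R$0 = R$986000
  R$986000 × 23% = R$226780

R$226780 > R$143350, so the alternative floor tax is the binding amount.

R$226780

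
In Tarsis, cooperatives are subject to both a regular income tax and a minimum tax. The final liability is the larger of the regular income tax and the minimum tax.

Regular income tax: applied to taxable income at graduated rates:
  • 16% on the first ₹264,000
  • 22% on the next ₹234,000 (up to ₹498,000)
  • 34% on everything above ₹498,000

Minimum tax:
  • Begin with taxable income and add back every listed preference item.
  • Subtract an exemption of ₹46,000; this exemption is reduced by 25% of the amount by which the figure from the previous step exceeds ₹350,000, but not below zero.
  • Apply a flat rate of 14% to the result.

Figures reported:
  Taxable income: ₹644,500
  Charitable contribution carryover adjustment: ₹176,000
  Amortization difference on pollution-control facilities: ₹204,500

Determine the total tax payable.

Regular income tax:
  ₹264,000 × 16% = ₹42,240
  ₹234,000 × 22% = ₹51,480
  ₹146,500 × 34% = ₹49,810
  → ₹143,530

Minimum tax:
  Adjusted income: ₹644,500 + ₹176,000 + ₹204,500 = ₹1,025,000
  Exemption: 25% × (₹1,025,000 − ₹350,000) = ₹168,750 ≥ ₹46,000, so the exemption is fully phased out
  Base: ₹1,025,000 − ₹0 = ₹1,025,000
  ₹1,025,000 × 14% = ₹143,500

₹143,530 > ₹143,500, so the regular income tax governs.

₹143,530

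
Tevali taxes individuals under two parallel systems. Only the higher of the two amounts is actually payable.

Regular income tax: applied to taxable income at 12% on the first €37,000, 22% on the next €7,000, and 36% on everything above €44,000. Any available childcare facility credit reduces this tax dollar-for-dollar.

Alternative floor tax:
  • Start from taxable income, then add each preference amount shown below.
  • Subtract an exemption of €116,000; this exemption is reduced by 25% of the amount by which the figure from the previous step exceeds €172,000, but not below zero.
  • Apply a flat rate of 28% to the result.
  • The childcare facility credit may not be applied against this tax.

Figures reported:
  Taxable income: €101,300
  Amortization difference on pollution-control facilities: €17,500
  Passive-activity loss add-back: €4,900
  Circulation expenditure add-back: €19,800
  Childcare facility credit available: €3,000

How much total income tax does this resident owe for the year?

€23,608

Regular income tax:
  €37,000 × 12% = €4,440
  €7,000 × 22% = €1,540
  €57,300 × 36% = €20,628
  → €26,608
  Less childcare facility credit €3,000 → €23,608

Alternative floor tax:
  Adjusted income: €101,300 + €17,500 + €4,900 + €19,800 = €143,500
  Exemption: €143,500 ≤ €172,000, so full €116,000 applies
  Base: €143,500 − €116,000 = €27,500
  €27,500 × 28% = €7,700

€23,608 > €7,700, so the regular income tax governs.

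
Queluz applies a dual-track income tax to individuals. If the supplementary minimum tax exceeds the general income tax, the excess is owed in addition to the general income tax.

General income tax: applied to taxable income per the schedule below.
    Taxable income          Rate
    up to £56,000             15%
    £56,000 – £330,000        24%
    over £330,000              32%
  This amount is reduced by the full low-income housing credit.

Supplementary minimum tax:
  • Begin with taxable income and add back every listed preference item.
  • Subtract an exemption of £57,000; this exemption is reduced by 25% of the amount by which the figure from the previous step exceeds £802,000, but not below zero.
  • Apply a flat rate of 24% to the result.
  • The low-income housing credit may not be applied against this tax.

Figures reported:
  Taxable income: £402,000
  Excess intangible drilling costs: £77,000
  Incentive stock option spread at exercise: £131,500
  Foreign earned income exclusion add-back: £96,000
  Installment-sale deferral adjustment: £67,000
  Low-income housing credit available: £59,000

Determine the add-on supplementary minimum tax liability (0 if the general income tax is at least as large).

Supplementary minimum tax:
  Adjusted income: £402,000 + £77,000 + £131,500 + £96,000 + £67,000 = £773,500
  Exemption: £773,500 ≤ £802,000, so full £57,000 applies
  Base: £773,500 − £57,000 = £716,500
  £716,500 × 24% = £171,960

General income tax:
  £56,000 × 15% = £8,400
  £274,000 × 24% = £65,760
  £72,000 × 32% = £23,040
  → £97,200
  Less low-income housing credit £59,000 → £38,200

Excess of supplementary minimum tax over general income tax: £171,960 − £38,200 = £133,760.

£133,760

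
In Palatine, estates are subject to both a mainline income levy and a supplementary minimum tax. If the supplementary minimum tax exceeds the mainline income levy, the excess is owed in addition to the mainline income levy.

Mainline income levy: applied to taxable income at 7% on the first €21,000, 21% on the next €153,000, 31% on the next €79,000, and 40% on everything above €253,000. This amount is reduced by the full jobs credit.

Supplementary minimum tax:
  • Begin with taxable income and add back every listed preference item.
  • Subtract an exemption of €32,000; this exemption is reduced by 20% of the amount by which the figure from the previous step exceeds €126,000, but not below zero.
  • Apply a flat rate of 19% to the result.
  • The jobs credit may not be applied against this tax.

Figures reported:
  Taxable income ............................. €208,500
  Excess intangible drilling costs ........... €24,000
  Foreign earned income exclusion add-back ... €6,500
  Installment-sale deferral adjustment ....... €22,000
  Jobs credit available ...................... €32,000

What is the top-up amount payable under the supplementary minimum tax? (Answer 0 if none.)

Supplementary minimum tax:
  Adjusted income: €208,500 + €24,000 + €6,500 + €22,000 = €261,000
  Exemption: €32,000 − 20% × (€261,000 − €126,000) = €32,000 − €27,000 = €5,000
  Base: €261,000 − €5,000 = €256,000
  €256,000 × 19% = €48,640

Mainline income levy:
  €21,000 × 7% = €1,470
  €153,000 × 21% = €32,130
  €34,500 × 31% = €10,695
  → €44,295
  Less jobs credit €32,000 → €12,295

Excess of supplementary minimum tax over mainline income levy: €48,640 − €12,295 = €36,345.

€36,345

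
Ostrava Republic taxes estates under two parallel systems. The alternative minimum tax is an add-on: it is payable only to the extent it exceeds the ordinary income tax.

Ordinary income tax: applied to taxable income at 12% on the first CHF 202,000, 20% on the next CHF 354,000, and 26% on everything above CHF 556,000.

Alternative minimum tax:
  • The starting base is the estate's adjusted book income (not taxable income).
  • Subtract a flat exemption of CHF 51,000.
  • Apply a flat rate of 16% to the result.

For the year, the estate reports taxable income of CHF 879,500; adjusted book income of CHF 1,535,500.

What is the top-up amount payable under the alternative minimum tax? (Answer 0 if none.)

CHF 58,370

Alternative minimum tax:
  Base (adjusted book income): CHF 1,535,500
  Less exemption CHF 51,000 → base CHF 1,484,500
  CHF 1,484,500 × 16% = CHF 237,520

Ordinary income tax:
  CHF 202,000 × 12% = CHF 24,240
  CHF 354,000 × 20% = CHF 70,800
  CHF 323,500 × 26% = CHF 84,110
  → CHF 179,150

Excess of alternative minimum tax over ordinary income tax: CHF 237,520 − CHF 179,150 = CHF 58,370.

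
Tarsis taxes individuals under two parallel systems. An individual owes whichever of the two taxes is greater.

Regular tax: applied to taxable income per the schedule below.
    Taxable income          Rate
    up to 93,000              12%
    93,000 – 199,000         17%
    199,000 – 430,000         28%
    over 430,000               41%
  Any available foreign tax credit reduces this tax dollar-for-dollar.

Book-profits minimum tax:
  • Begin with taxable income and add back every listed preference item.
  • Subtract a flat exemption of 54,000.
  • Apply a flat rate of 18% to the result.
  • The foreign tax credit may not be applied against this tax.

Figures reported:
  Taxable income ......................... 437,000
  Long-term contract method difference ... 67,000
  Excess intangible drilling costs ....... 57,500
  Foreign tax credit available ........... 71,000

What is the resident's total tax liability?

91,350

Book-profits minimum tax:
  Adjusted income: 437,000 + 67,000 + 57,500 = 561,500
  Less exemption 54,000 → base 507,500
  507,500 × 18% = 91,350

Regular tax:
  93,000 × 12% = 11,160
  106,000 × 17% = 18,020
  231,000 × 28% = 64,680
  7,000 × 41% = 2,870
  → 96,730
  Less foreign tax credit 71,000 → 25,730

91,350 > 25,730, so the book-profits minimum tax is the binding amount.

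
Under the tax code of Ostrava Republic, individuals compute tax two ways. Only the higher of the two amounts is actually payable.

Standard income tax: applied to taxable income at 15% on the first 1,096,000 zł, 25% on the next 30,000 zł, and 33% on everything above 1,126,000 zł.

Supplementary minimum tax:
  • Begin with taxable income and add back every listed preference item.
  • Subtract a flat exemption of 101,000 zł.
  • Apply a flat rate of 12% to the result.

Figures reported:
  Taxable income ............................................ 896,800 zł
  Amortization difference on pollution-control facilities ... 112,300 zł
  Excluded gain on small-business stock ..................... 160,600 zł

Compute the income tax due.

Supplementary minimum tax:
  Adjusted income: 896,800 zł + 112,300 zł + 160,600 zł = 1,169,700 zł
  Less exemption 101,000 zł → base 1,068,700 zł
  1,068,700 zł × 12% = 128,244 zł

Standard income tax:
  896,800 zł × 15% = 134,520 zł

134,520 zł > 128,244 zł, so the standard income tax governs.

134,520 zł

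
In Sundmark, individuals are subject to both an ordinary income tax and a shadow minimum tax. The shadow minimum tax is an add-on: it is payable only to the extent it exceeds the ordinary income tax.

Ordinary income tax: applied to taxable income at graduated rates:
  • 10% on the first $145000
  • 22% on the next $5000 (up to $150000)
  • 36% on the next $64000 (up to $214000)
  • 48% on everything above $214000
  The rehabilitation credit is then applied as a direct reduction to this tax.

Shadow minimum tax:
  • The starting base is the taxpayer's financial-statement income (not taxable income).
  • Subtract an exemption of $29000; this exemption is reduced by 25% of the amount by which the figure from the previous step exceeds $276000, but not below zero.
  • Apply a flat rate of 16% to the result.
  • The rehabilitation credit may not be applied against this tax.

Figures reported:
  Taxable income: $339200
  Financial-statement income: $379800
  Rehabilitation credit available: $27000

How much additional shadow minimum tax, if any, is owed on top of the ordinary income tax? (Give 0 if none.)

Shadow minimum tax:
  Base (financial-statement income): $379800
  Exemption: $29000 − 25% × ($379800 − $276000) = $29000 − $25950 = $3050
  Base: $379800 − $3050 = $376750
  $376750 × 16% = $60280

Ordinary income tax:
  $145000 × 10% = $14500
  $5000 × 22% = $1100
  $64000 × 36% = $23040
  $125200 × 48% = $60096
  → $98736
  Less rehabilitation credit $27000 → $71736

$60280 ≤ $71736, so no add-on is due.

$0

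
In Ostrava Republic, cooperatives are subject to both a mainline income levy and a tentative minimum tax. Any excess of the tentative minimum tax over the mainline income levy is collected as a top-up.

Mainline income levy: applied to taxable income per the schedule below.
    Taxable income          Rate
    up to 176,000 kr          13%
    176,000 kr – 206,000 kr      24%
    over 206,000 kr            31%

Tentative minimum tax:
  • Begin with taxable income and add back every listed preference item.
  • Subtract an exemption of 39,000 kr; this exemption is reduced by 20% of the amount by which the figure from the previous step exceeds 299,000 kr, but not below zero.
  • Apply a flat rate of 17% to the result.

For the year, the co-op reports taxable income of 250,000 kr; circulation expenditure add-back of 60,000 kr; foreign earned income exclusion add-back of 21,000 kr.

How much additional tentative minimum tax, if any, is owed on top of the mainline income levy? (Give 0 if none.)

7,008 kr

Tentative minimum tax:
  Adjusted income: 250,000 kr + 60,000 kr + 21,000 kr = 331,000 kr
  Exemption: 39,000 kr − 20% × (331,000 kr − 299,000 kr) = 39,000 kr − 6,400 kr = 32,600 kr
  Base: 331,000 kr − 32,600 kr = 298,400 kr
  298,400 kr × 17% = 50,728 kr

Mainline income levy:
  176,000 kr × 13% = 22,880 kr
  30,000 kr × 24% = 7,200 kr
  44,000 kr × 31% = 13,640 kr
  → 43,720 kr

Excess of tentative minimum tax over mainline income levy: 50,728 kr − 43,720 kr = 7,008 kr.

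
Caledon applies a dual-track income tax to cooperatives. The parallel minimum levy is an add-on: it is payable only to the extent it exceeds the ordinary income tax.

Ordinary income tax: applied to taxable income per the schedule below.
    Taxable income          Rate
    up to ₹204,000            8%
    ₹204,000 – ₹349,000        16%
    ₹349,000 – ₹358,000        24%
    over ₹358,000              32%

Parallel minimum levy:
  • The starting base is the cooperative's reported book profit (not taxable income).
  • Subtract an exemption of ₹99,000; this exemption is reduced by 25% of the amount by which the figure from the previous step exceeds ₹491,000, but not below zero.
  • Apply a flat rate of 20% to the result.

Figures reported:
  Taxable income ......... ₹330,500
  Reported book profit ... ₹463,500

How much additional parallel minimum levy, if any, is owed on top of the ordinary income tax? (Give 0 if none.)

₹36,340

Parallel minimum levy:
  Base (reported book profit): ₹463,500
  Exemption: ₹463,500 ≤ ₹491,000, so full ₹99,000 applies
  Base: ₹463,500 − ₹99,000 = ₹364,500
  ₹364,500 × 20% = ₹72,900

Ordinary income tax:
  ₹204,000 × 8% = ₹16,320
  ₹126,500 × 16% = ₹20,240
  → ₹36,560

Excess of parallel minimum levy over ordinary income tax: ₹72,900 − ₹36,560 = ₹36,340.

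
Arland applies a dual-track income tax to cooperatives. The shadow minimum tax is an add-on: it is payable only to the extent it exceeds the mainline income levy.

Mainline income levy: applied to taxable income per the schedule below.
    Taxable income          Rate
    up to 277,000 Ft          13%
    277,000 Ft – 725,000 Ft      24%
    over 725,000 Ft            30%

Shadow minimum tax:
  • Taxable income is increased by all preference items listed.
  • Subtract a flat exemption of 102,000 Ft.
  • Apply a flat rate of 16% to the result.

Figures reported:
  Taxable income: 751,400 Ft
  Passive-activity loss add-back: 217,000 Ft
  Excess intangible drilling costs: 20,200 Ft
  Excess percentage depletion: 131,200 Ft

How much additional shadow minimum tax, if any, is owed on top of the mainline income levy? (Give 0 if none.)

11,398 Ft

Shadow minimum tax:
  Adjusted income: 751,400 Ft + 217,000 Ft + 20,200 Ft + 131,200 Ft = 1,119,800 Ft
  Less exemption 102,000 Ft → base 1,017,800 Ft
  1,017,800 Ft × 16% = 162,848 Ft

Mainline income levy:
  277,000 Ft × 13% = 36,010 Ft
  448,000 Ft × 24% = 107,520 Ft
  26,400 Ft × 30% = 7,920 Ft
  → 151,450 Ft

Excess of shadow minimum tax over mainline income levy: 162,848 Ft − 151,450 Ft = 11,398 Ft.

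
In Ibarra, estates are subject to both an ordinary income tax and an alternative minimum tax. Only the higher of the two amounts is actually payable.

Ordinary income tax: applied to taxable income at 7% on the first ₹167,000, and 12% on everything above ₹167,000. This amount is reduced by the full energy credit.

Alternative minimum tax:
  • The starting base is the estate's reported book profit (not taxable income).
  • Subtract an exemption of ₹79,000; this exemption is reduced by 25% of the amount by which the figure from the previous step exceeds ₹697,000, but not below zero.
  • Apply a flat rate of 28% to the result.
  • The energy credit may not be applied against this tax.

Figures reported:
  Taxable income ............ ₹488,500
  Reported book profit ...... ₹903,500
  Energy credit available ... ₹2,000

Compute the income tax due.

₹245,315

Alternative minimum tax:
  Base (reported book profit): ₹903,500
  Exemption: ₹79,000 − 25% × (₹903,500 − ₹697,000) = ₹79,000 − ₹51,625 = ₹27,375
  Base: ₹903,500 − ₹27,375 = ₹876,125
  ₹876,125 × 28% = ₹245,315

Ordinary income tax:
  ₹167,000 × 7% = ₹11,690
  ₹321,500 × 12% = ₹38,580
  → ₹50,270
  Less energy credit ₹2,000 → ₹48,270

₹245,315 > ₹48,270, so the alternative minimum tax is the binding amount.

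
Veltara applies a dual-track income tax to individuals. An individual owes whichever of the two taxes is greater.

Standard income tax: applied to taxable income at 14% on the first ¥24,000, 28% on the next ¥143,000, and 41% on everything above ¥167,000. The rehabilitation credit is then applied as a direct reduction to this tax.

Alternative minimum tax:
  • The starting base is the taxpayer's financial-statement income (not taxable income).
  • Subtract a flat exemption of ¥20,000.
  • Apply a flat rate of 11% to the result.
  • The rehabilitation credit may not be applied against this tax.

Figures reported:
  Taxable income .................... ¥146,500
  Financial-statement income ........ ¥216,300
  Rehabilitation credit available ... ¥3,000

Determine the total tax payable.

¥34,660

Alternative minimum tax:
  Base (financial-statement income): ¥216,300
  Less exemption ¥20,000 → base ¥196,300
  ¥196,300 × 11% = ¥21,593

Standard income tax:
  ¥24,000 × 14% = ¥3,360
  ¥122,500 × 28% = ¥34,300
  → ¥37,660
  Less rehabilitation credit ¥3,000 → ¥34,660

¥34,660 > ¥21,593, so the standard income tax governs.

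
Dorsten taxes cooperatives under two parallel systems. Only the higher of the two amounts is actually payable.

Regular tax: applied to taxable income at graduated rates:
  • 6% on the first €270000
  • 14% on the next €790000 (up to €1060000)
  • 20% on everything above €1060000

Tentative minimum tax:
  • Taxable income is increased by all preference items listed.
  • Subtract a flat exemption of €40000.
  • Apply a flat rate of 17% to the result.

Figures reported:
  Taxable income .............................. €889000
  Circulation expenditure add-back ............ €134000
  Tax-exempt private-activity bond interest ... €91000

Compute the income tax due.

Regular tax:
  €270000 × 6% = €16200
  €619000 × 14% = €86660
  → €102860

Tentative minimum tax:
  Adjusted income: €889000 + €134000 + €91000 = €1114000
  Less exemption €40000 → base €1074000
  €1074000 × 17% = €182580

€182580 > €102860, so the tentative minimum tax is the binding amount.

€182580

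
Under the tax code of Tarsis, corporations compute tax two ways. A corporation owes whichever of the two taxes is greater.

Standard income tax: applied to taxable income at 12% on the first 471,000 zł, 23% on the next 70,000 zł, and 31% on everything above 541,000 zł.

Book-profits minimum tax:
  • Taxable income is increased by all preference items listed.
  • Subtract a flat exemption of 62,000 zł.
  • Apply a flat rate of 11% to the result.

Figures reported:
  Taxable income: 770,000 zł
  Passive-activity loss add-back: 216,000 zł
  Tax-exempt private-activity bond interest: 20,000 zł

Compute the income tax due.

Standard income tax:
  471,000 zł × 12% = 56,520 zł
  70,000 zł × 23% = 16,100 zł
  229,000 zł × 31% = 70,990 zł
  → 143,610 zł

Book-profits minimum tax:
  Adjusted income: 770,000 zł + 216,000 zł + 20,000 zł = 1,006,000 zł
  Less exemption 62,000 zł → base 944,000 zł
  944,000 zł × 11% = 103,840 zł

143,610 zł > 103,840 zł, so the standard income tax governs.

143,610 zł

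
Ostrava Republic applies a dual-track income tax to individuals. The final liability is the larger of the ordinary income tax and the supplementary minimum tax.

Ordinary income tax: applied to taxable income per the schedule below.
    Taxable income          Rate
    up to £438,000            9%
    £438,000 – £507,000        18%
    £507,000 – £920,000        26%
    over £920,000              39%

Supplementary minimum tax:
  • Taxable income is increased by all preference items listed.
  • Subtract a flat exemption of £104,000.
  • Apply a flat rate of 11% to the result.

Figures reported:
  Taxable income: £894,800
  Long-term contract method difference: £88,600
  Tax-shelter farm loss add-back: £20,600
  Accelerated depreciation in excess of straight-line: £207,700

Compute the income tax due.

Ordinary income tax:
  £438,000 × 9% = £39,420
  £69,000 × 18% = £12,420
  £387,800 × 26% = £100,828
  → £152,668

Supplementary minimum tax:
  Adjusted income: £894,800 + £88,600 + £20,600 + £207,700 = £1,211,700
  Less exemption £104,000 → base £1,107,700
  £1,107,700 × 11% = £121,847

£152,668 > £121,847, so the ordinary income tax governs.

£152,668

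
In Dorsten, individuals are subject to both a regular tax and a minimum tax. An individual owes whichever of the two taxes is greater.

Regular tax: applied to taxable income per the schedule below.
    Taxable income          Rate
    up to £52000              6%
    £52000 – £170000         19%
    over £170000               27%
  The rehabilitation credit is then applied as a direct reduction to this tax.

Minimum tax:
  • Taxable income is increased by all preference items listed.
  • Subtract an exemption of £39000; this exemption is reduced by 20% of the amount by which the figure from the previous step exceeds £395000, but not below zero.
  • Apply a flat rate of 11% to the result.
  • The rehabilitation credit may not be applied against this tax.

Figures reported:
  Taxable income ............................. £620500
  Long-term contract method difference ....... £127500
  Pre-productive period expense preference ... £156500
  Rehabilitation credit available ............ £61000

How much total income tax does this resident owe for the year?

Minimum tax:
  Adjusted income: £620500 + £127500 + £156500 = £904500
  Exemption: 20% × (£904500 − £395000) = £101900 ≥ £39000, so the exemption is fully phased out
  Base: £904500 − £0 = £904500
  £904500 × 11% = £99495

Regular tax:
  £52000 × 6% = £3120
  £118000 × 19% = £22420
  £450500 × 27% = £121635
  → £147175
  Less rehabilitation credit £61000 → £86175

£99495 > £86175, so the minimum tax is the binding amount.

£99495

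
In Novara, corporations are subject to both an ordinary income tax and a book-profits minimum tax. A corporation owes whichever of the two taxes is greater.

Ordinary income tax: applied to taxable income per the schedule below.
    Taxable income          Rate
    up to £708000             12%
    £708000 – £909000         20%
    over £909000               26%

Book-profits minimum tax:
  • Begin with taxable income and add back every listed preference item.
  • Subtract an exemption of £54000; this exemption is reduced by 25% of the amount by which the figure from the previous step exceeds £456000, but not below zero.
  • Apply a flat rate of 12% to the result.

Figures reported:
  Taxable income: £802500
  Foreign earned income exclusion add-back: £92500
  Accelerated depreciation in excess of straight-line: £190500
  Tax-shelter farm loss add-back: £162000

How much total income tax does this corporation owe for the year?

Ordinary income tax:
  £708000 × 12% = £84960
  £94500 × 20% = £18900
  → £103860

Book-profits minimum tax:
  Adjusted income: £802500 + £92500 + £190500 + £162000 = £1247500
  Exemption: 25% × (£1247500 − £456000) = £197875 ≥ £54000, so the exemption is fully phased out
  Base: £1247500 − £0 = £1247500
  £1247500 × 12% = £149700

£149700 > £103860, so the book-profits minimum tax is the binding amount.

£149700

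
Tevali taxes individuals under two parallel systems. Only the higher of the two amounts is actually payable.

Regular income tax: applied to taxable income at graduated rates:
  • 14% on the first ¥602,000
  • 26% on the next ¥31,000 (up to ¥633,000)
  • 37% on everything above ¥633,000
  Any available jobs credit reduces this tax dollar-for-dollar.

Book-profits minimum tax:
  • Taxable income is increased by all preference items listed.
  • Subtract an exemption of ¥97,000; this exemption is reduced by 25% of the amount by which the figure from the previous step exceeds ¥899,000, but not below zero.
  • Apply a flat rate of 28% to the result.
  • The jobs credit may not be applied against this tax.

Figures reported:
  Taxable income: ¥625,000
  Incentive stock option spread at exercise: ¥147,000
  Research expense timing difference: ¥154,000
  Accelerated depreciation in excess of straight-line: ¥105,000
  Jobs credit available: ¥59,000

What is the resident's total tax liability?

¥270,760

Book-profits minimum tax:
  Adjusted income: ¥625,000 + ¥147,000 + ¥154,000 + ¥105,000 = ¥1,031,000
  Exemption: ¥97,000 − 25% × (¥1,031,000 − ¥899,000) = ¥97,000 − ¥33,000 = ¥64,000
  Base: ¥1,031,000 − ¥64,000 = ¥967,000
  ¥967,000 × 28% = ¥270,760

Regular income tax:
  ¥602,000 × 14% = ¥84,280
  ¥23,000 × 26% = ¥5,980
  → ¥90,260
  Less jobs credit ¥59,000 → ¥31,260

¥270,760 > ¥31,260, so the book-profits minimum tax is the binding amount.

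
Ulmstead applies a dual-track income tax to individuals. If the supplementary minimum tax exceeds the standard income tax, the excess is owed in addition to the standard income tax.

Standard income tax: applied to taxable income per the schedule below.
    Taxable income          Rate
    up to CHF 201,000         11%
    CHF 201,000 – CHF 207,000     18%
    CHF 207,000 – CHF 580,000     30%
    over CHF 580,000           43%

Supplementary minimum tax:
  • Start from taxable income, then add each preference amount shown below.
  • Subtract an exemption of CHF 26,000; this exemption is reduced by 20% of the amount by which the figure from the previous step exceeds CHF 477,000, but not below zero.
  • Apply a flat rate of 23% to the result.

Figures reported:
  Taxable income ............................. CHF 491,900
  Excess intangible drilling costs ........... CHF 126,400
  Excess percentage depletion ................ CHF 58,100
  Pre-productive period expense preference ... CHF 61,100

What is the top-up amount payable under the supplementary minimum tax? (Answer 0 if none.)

CHF 60,965

Supplementary minimum tax:
  Adjusted income: CHF 491,900 + CHF 126,400 + CHF 58,100 + CHF 61,100 = CHF 737,500
  Exemption: 20% × (CHF 737,500 − CHF 477,000) = CHF 52,100 ≥ CHF 26,000, so the exemption is fully phased out
  Base: CHF 737,500 − CHF 0 = CHF 737,500
  CHF 737,500 × 23% = CHF 169,625

Standard income tax:
  CHF 201,000 × 11% = CHF 22,110
  CHF 6,000 × 18% = CHF 1,080
  CHF 284,900 × 30% = CHF 85,470
  → CHF 108,660

Excess of supplementary minimum tax over standard income tax: CHF 169,625 − CHF 108,660 = CHF 60,965.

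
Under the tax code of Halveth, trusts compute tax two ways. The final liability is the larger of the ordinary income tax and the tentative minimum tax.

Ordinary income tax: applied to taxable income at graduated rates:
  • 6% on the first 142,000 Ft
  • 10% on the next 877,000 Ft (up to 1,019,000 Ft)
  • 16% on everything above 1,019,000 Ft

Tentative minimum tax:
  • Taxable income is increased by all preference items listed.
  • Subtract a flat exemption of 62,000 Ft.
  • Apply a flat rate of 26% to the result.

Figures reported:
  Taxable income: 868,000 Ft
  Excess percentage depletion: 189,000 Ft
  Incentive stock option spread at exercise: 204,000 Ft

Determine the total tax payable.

311,740 Ft

Ordinary income tax:
  142,000 Ft × 6% = 8,520 Ft
  726,000 Ft × 10% = 72,600 Ft
  → 81,120 Ft

Tentative minimum tax:
  Adjusted income: 868,000 Ft + 189,000 Ft + 204,000 Ft = 1,261,000 Ft
  Less exemption 62,000 Ft → base 1,199,000 Ft
  1,199,000 Ft × 26% = 311,740 Ft

311,740 Ft > 81,120 Ft, so the tentative minimum tax is the binding amount.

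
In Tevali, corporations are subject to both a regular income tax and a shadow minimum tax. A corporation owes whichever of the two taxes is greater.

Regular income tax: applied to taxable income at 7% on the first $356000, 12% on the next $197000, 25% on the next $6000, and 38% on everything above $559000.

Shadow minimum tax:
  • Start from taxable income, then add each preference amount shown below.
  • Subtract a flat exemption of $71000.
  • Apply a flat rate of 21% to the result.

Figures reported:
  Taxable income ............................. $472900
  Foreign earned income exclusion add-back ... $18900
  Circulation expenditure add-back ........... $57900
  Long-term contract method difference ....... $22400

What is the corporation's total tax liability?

Regular income tax:
  $356000 × 7% = $24920
  $116900 × 12% = $14028
  → $38948

Shadow minimum tax:
  Adjusted income: $472900 + $18900 + $57900 + $22400 = $572100
  Less exemption $71000 → base $501100
  $501100 × 21% = $105231

$105231 > $38948, so the shadow minimum tax is the binding amount.

$105231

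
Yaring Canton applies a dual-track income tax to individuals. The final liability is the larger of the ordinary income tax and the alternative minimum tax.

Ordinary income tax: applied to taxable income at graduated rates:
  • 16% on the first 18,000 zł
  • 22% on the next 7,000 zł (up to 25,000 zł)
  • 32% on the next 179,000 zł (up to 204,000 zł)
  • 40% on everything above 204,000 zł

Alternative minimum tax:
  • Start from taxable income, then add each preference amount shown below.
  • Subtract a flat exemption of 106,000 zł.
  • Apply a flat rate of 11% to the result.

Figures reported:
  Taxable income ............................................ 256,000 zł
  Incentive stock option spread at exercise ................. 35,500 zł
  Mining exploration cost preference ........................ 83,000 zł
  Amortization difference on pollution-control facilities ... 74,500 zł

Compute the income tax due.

Alternative minimum tax:
  Adjusted income: 256,000 zł + 35,500 zł + 83,000 zł + 74,500 zł = 449,000 zł
  Less exemption 106,000 zł → base 343,000 zł
  343,000 zł × 11% = 37,730 zł

Ordinary income tax:
  18,000 zł × 16% = 2,880 zł
  7,000 zł × 22% = 1,540 zł
  179,000 zł × 32% = 57,280 zł
  52,000 zł × 40% = 20,800 zł
  → 82,500 zł

82,500 zł > 37,730 zł, so the ordinary income tax governs.

82,500 zł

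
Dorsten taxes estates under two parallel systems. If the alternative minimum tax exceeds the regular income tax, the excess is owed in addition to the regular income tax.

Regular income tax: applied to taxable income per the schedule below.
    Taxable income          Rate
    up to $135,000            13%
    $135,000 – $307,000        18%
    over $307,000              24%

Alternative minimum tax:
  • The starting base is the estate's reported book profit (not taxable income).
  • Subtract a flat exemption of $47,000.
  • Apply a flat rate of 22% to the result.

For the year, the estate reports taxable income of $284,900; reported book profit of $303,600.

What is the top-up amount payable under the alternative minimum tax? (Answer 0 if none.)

Regular income tax:
  $135,000 × 13% = $17,550
  $149,900 × 18% = $26,982
  → $44,532

Alternative minimum tax:
  Base (reported book profit): $303,600
  Less exemption $47,000 → base $256,600
  $256,600 × 22% = $56,452

Excess of alternative minimum tax over regular income tax: $56,452 − $44,532 = $11,920.

$11,920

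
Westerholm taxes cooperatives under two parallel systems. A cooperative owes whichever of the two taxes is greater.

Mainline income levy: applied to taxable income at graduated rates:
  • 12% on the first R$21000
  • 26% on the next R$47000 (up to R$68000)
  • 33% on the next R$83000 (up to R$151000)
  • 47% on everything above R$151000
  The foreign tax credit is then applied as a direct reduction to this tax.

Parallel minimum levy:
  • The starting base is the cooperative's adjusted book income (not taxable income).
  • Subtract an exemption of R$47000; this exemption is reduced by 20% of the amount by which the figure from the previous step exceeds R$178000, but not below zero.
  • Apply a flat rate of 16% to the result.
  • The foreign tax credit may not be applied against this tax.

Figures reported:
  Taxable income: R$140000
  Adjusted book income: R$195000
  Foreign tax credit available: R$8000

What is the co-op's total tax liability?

Mainline income levy:
  R$21000 × 12% = R$2520
  R$47000 × 26% = R$12220
  R$72000 × 33% = R$23760
  → R$38500
  Less foreign tax credit R$8000 → R$30500

Parallel minimum levy:
  Base (adjusted book income): R$195000
  Exemption: R$47000 − 20% × (R$195000 − R$178000) = R$47000 − R$3400 = R$43600
  Base: R$195000 − R$43600 = R$151400
  R$151400 × 16% = R$24224

R$30500 > R$24224, so the mainline income levy governs.

R$30500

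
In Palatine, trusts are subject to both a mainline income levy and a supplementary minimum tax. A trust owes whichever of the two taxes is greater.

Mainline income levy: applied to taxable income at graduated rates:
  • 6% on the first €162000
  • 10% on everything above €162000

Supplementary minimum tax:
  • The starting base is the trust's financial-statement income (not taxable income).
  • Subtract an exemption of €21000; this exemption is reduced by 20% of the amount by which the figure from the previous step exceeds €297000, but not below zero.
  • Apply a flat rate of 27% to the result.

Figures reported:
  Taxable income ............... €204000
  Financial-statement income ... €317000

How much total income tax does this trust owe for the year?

€81000

Supplementary minimum tax:
  Base (financial-statement income): €317000
  Exemption: €21000 − 20% × (€317000 − €297000) = €21000 − €4000 = €17000
  Base: €317000 − €17000 = €300000
  €300000 × 27% = €81000

Mainline income levy:
  €162000 × 6% = €9720
  €42000 × 10% = €4200
  → €13920

€81000 > €13920, so the supplementary minimum tax is the binding amount.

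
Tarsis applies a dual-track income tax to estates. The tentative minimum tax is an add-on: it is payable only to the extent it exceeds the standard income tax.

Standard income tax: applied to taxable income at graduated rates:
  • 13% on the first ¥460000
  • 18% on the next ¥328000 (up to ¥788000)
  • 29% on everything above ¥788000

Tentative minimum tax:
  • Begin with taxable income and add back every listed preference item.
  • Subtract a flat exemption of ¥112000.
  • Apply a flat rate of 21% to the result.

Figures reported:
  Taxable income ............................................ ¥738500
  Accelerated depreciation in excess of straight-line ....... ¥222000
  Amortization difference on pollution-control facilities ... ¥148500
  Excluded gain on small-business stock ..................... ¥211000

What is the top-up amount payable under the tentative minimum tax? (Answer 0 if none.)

¥143750

Tentative minimum tax:
  Adjusted income: ¥738500 + ¥222000 + ¥148500 + ¥211000 = ¥1320000
  Less exemption ¥112000 → base ¥1208000
  ¥1208000 × 21% = ¥253680

Standard income tax:
  ¥460000 × 13% = ¥59800
  ¥278500 × 18% = ¥50130
  → ¥109930

Excess of tentative minimum tax over standard income tax: ¥253680 − ¥109930 = ¥143750.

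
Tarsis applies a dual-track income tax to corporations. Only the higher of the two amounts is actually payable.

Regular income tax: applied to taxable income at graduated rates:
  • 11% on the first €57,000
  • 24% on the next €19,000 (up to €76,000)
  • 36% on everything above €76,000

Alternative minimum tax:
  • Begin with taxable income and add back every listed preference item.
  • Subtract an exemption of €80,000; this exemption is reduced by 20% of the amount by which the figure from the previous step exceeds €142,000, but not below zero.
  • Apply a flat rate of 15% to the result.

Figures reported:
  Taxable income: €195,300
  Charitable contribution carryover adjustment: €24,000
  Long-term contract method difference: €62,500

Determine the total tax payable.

€53,778

Regular income tax:
  €57,000 × 11% = €6,270
  €19,000 × 24% = €4,560
  €119,300 × 36% = €42,948
  → €53,778

Alternative minimum tax:
  Adjusted income: €195,300 + €24,000 + €62,500 = €281,800
  Exemption: €80,000 − 20% × (€281,800 − €142,000) = €80,000 − €27,960 = €52,040
  Base: €281,800 − €52,040 = €229,760
  €229,760 × 15% = €34,464

€53,778 > €34,464, so the regular income tax governs.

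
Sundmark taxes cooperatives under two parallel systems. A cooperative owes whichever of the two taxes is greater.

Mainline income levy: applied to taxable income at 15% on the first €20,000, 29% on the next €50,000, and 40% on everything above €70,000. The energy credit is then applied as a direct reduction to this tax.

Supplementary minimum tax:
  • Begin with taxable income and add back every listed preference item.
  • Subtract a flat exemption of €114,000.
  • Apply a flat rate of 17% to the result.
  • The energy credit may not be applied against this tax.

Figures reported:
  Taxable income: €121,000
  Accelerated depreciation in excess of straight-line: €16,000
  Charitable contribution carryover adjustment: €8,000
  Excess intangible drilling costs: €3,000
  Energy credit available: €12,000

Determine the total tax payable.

Supplementary minimum tax:
  Adjusted income: €121,000 + €16,000 + €8,000 + €3,000 = €148,000
  Less exemption €114,000 → base €34,000
  €34,000 × 17% = €5,780

Mainline income levy:
  €20,000 × 15% = €3,000
  €50,000 × 29% = €14,500
  €51,000 × 40% = €20,400
  → €37,900
  Less energy credit €12,000 → €25,900

€25,900 > €5,780, so the mainline income levy governs.

€25,900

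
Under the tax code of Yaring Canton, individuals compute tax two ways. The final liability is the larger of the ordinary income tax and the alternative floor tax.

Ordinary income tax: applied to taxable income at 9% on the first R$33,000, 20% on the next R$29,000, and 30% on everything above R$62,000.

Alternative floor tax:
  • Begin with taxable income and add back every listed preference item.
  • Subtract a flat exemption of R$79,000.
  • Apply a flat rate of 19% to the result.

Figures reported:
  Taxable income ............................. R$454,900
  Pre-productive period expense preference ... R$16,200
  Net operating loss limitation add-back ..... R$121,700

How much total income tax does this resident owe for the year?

R$126,640

Alternative floor tax:
  Adjusted income: R$454,900 + R$16,200 + R$121,700 = R$592,800
  Less exemption R$79,000 → base R$513,800
  R$513,800 × 19% = R$97,622

Ordinary income tax:
  R$33,000 × 9% = R$2,970
  R$29,000 × 20% = R$5,800
  R$392,900 × 30% = R$117,870
  → R$126,640

R$126,640 > R$97,622, so the ordinary income tax governs.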